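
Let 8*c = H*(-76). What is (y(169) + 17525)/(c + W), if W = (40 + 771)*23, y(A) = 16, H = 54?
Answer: 17541/18140 ≈ 0.96698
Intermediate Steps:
W = 18653 (W = 811*23 = 18653)
c = -513 (c = (54*(-76))/8 = (⅛)*(-4104) = -513)
(y(169) + 17525)/(c + W) = (16 + 17525)/(-513 + 18653) = 17541/18140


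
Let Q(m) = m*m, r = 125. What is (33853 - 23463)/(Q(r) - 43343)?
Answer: -5195/13859 ≈ -0.37485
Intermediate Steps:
Q(m) = m²
(33853 - 23463)/(Q(r) - 43343) = (33853 - 23463)/(125² - 43343) = 10390/(15625 - 43343) = 10390/(-27718) = 10390*(-1/27718) = -5195/13859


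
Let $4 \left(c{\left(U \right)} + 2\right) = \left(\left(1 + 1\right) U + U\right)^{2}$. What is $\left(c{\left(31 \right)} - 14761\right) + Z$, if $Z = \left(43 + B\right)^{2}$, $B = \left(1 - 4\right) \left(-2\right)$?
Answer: $- \frac{40799}{4} \approx -10200.0$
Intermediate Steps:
$B = 6$ ($B = \left(-3\right) \left(-2\right) = 6$)
$Z = 2401$ ($Z = \left(43 + 6\right)^{2} = 49^{2} = 2401$)
$c{\left(U \right)} = -2 + \frac{9 U^{2}}{4}$ ($c{\left(U \right)} = -2 + \frac{\left(\left(1 + 1\right) U + U\right)^{2}}{4} = -2 + \frac{\left(2 U + U\right)^{2}}{4} = -2 + \frac{\left(3 U\right)^{2}}{4} = -2 + \frac{9 U^{2}}{4}$)
$\left(c{\left(31 \right)} - 14761\right) + Z = \left(\left(-2 + \frac{9 \cdot 31^{2}}{4}\right) - 14761\right) + 2401 = \left(\left(-2 + \frac{9}{4} \cdot 961\right) - 14761\right) + 2401 = \left(\left(-2 + \frac{8649}{4}\right) - 14761\right) + 2401 = \left(\frac{8641}{4} - 14761\right) + 2401 = - \frac{50403}{4} + 2401 = - \frac{40799}{4}$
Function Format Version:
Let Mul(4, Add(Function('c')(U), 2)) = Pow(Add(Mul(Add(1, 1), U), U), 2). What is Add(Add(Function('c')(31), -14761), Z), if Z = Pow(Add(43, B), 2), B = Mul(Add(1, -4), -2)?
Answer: Rational(-40799, 4) ≈ -10200.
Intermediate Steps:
B = 6 (B = Mul(-3, -2) = 6)
Z = 2401 (Z = Pow(Add(43, 6), 2) = Pow(49, 2) = 2401)
Function('c')(U) = Add(-2, Mul(Rational(9, 4), Pow(U, 2))) (Function('c')(U) = Add(-2, Mul(Rational(1, 4), Pow(Add(Mul(Add(1, 1), U), U), 2))) = Add(-2, Mul(Rational(1, 4), Pow(Add(Mul(2, U), U), 2))) = Add(-2, Mul(Rational(1, 4), Pow(Mul(3, U), 2))) = Add(-2, Mul(Rational(1, 4), Mul(9, Pow(U, 2)))) = Add(-2, Mul(Rational(9, 4), Pow(U, 2))))
Add(Add(Function('c')(31), -14761), Z) = Add(Add(Add(-2, Mul(Rational(9, 4), Pow(31, 2))), -14761), 2401) = Add(Add(Add(-2, Mul(Rational(9, 4), 961)), -14761), 2401) = Add(Add(Add(-2, Rational(8649, 4)), -14761), 2401) = Add(Add(Rational(8641, 4), -14761), 2401) = Add(Rational(-50403, 4), 2401) = Rational(-40799, 4)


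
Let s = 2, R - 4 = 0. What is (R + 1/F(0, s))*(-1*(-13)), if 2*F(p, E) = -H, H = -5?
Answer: 286/5 ≈ 57.200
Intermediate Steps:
R = 4 (R = 4 + 0 = 4)
F(p, E) = 5/2 (F(p, E) = (-1*(-5))/2 = (½)*5 = 5/2)
(R + 1/F(0, s))*(-1*(-13)) = (4 + 1/(5/2))*(-1*(-13)) = (4 + ⅖)*13 = (22/5)*13 = 286/5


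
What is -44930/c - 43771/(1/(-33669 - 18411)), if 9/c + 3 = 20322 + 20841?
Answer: 6222341440/3 ≈ 2.0741e+9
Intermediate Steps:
c = 3/13720 (c = 9/(-3 + (20322 + 20841)) = 9/(-3 + 41163) = 9/41160 = 9*(1/41160) = 3/13720 ≈ 0.00021866)
-44930/c - 43771/(1/(-33669 - 18411)) = -44930/3/13720 - 43771/(1/(-33669 - 18411)) = -44930*13720/3 - 43771/(1/(-52080)) = -616439600/3 - 43771/(-1/52080) = -616439600/3 - 43771*(-52080) = -616439600/3 + 2279593680 = 6222341440/3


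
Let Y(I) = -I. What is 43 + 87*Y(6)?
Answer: -479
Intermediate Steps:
43 + 87*Y(6) = 43 + 87*(-1*6) = 43 + 87*(-6) = 43 - 522 = -479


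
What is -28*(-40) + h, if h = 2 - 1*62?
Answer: 1060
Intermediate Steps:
h = -60 (h = 2 - 62 = -60)
-28*(-40) + h = -28*(-40) - 60 = 1120 - 60 = 1060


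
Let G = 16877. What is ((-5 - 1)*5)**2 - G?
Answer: -15977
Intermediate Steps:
((-5 - 1)*5)**2 - G = ((-5 - 1)*5)**2 - 1*16877 = (-6*5)**2 - 16877 = (-30)**2 - 16877 = 900 - 16877 = -15977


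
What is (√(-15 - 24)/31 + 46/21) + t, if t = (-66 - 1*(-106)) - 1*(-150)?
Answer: 4036/21 + I*√39/31 ≈ 192.19 + 0.20145*I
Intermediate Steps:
t = 190 (t = (-66 + 106) + 150 = 40 + 150 = 190)
(√(-15 - 24)/31 + 46/21) + t = (√(-15 - 24)/31 + 46/21) + 190 = (√(-39)*(1/31) + 46*(1/21)) + 190 = ((I*√39)*(1/31) + 46/21) + 190 = (I*√39/31 + 46/21) + 190 = (46/21 + I*√39/31) + 190 = 4036/21 + I*√39/31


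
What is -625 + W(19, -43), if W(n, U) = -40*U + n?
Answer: 1114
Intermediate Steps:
W(n, U) = n - 40*U
-625 + W(19, -43) = -625 + (19 - 40*(-43)) = -625 + (19 + 1720) = -625 + 1739 = 1114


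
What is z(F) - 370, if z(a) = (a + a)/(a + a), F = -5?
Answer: -369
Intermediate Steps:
z(a) = 1 (z(a) = (2*a)/((2*a)) = (2*a)*(1/(2*a)) = 1)
z(F) - 370 = 1 - 370 = -369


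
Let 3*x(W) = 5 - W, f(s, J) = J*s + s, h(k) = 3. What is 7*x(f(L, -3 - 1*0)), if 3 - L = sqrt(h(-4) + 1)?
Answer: 49/3 ≈ 16.333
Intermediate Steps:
L = 1 (L = 3 - sqrt(3 + 1) = 3 - sqrt(4) = 3 - 1*2 = 3 - 2 = 1)
f(s, J) = s + J*s
x(W) = 5/3 - W/3 (x(W) = (5 - W)/3 = 5/3 - W/3)
7*x(f(L, -3 - 1*0)) = 7*(5/3 - (1 + (-3 - 1*0))/3) = 7*(5/3 - (1 + (-3 + 0))/3) = 7*(5/3 - (1 - 3)/3) = 7*(5/3 - (-2)/3) = 7*(5/3 - 1/3*(-2)) = 7*(5/3 + 2/3) = 7*(7/3) = 49/3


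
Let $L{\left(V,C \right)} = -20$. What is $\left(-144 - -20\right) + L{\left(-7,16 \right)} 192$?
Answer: $-3964$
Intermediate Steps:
$\left(-144 - -20\right) + L{\left(-7,16 \right)} 192 = \left(-144 - -20\right) - 3840 = \left(-144 + 20\right) - 3840 = -124 - 3840 = -3964$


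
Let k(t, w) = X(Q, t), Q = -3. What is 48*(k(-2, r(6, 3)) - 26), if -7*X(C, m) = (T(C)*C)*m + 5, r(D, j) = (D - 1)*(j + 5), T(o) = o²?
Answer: -11568/7 ≈ -1652.6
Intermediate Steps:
r(D, j) = (-1 + D)*(5 + j)
X(C, m) = -5/7 - m*C³/7 (X(C, m) = -((C²*C)*m + 5)/7 = -(C³*m + 5)/7 = -(m*C³ + 5)/7 = -(5 + m*C³)/7 = -5/7 - m*C³/7)
k(t, w) = -5/7 + 27*t/7 (k(t, w) = -5/7 - ⅐*t*(-3)³ = -5/7 - ⅐*t*(-27) = -5/7 + 27*t/7)
48*(k(-2, r(6, 3)) - 26) = 48*((-5/7 + (27/7)*(-2)) - 26) = 48*((-5/7 - 54/7) - 26) = 48*(-59/7 - 26) = 48*(-241/7) = -11568/7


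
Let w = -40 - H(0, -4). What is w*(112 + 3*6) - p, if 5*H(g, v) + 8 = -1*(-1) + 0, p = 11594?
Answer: -16612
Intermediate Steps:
H(g, v) = -7/5 (H(g, v) = -8/5 + (-1*(-1) + 0)/5 = -8/5 + (1 + 0)/5 = -8/5 + (⅕)*1 = -8/5 + ⅕ = -7/5)
w = -193/5 (w = -40 - 1*(-7/5) = -40 + 7/5 = -193/5 ≈ -38.600)
w*(112 + 3*6) - p = -193*(112 + 3*6)/5 - 1*11594 = -193*(112 + 18)/5 - 11594 = -193/5*130 - 11594 = -5018 - 11594 = -16612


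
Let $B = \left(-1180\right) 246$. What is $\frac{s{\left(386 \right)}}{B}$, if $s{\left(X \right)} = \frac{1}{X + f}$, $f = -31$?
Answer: $- \frac{1}{103049400} \approx -9.7041 \cdot 10^{-9}$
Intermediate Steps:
$s{\left(X \right)} = \frac{1}{-31 + X}$ ($s{\left(X \right)} = \frac{1}{X - 31} = \frac{1}{-31 + X}$)
$B = -290280$
$\frac{s{\left(386 \right)}}{B} = \frac{1}{\left(-31 + 386\right) \left(-290280\right)} = \frac{1}{355} \left(- \frac{1}{290280}\right) = - \frac{1}{103049400}$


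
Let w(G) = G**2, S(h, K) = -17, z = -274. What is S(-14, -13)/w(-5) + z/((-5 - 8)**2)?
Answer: -9723/4225 ≈ -2.3013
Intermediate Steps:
S(-14, -13)/w(-5) + z/((-5 - 8)**2) = -17/((-5)**2) - 274/(-5 - 8)**2 = -17/25 - 274/((-13)**2) = -17*1/25 - 274/169 = -17/25 - 274*1/169 = -17/25 - 274/169 = -9723/4225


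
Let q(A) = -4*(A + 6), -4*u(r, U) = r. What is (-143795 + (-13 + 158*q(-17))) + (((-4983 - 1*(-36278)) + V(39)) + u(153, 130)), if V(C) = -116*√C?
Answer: -422397/4 - 116*√39 ≈ -1.0632e+5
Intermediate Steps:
u(r, U) = -r/4
q(A) = -24 - 4*A (q(A) = -4*(6 + A) = -24 - 4*A)
(-143795 + (-13 + 158*q(-17))) + (((-4983 - 1*(-36278)) + V(39)) + u(153, 130)) = (-143795 + (-13 + 158*(-24 - 4*(-17)))) + (((-4983 - 1*(-36278)) - 116*√39) - ¼*153) = (-143795 + (-13 + 158*(-24 + 68))) + (((-4983 + 36278) - 116*√39) - 153/4) = (-143795 + (-13 + 158*44)) + ((31295 - 116*√39) - 153/4) = (-143795 + (-13 + 6952)) + (125027/4 - 116*√39) = (-143795 + 6939) + (125027/4 - 116*√39) = -136856 + (125027/4 - 116*√39) = -422397/4 - 116*√39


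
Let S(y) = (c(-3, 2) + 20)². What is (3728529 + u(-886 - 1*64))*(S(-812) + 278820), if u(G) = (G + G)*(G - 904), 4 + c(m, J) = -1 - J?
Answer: 2022985228581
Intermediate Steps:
c(m, J) = -5 - J (c(m, J) = -4 + (-1 - J) = -5 - J)
u(G) = 2*G*(-904 + G) (u(G) = (2*G)*(-904 + G) = 2*G*(-904 + G))
S(y) = 169 (S(y) = ((-5 - 1*2) + 20)² = ((-5 - 2) + 20)² = (-7 + 20)² = 13² = 169)
(3728529 + u(-886 - 1*64))*(S(-812) + 278820) = (3728529 + 2*(-886 - 1*64)*(-904 + (-886 - 1*64)))*(169 + 278820) = (3728529 + 2*(-886 - 64)*(-904 + (-886 - 64)))*278989 = (3728529 + 2*(-950)*(-904 - 950))*278989 = (3728529 + 2*(-950)*(-1854))*278989 = (3728529 + 3522600)*278989 = 7251129*278989 = 2022985228581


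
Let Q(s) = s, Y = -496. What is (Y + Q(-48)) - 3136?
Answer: -3680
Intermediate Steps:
(Y + Q(-48)) - 3136 = (-496 - 48) - 3136 = -544 - 3136 = -3680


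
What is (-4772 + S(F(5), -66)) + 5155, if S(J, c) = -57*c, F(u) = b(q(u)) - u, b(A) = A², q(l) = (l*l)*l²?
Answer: 4145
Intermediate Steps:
q(l) = l⁴ (q(l) = l²*l² = l⁴)
F(u) = u⁸ - u (F(u) = (u⁴)² - u = u⁸ - u)
(-4772 + S(F(5), -66)) + 5155 = (-4772 - 57*(-66)) + 5155 = (-4772 + 3762) + 5155 = -1010 + 5155 = 4145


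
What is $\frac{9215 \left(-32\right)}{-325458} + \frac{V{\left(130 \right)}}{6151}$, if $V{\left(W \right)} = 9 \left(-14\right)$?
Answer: $\frac{886399586}{1000946079} \approx 0.88556$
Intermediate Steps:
$V{\left(W \right)} = -126$
$\frac{9215 \left(-32\right)}{-325458} + \frac{V{\left(130 \right)}}{6151} = \frac{9215 \left(-32\right)}{-325458} - \frac{126}{6151} = \left(-294880\right) \left(- \frac{1}{325458}\right) - \frac{126}{6151} = \frac{147440}{162729} - \frac{126}{6151} = \frac{886399586}{1000946079}$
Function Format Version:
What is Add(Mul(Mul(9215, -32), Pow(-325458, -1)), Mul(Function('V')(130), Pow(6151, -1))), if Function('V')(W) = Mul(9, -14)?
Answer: Rational(886399586, 1000946079) ≈ 0.88556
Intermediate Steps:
Function('V')(W) = -126
Add(Mul(Mul(9215, -32), Pow(-325458, -1)), Mul(Function('V')(130), Pow(6151, -1))) = Add(Mul(Mul(9215, -32), Pow(-325458, -1)), Mul(-126, Pow(6151, -1))) = Add(Mul(-294880, Rational(-1, 325458)), Mul(-126, Rational(1, 6151))) = Add(Rational(147440, 162729), Rational(-126, 6151)) = Rational(886399586, 1000946079)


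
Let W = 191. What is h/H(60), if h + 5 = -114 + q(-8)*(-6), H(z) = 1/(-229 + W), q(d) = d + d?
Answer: 874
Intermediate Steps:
q(d) = 2*d
H(z) = -1/38 (H(z) = 1/(-229 + 191) = 1/(-38) = -1/38)
h = -23 (h = -5 + (-114 + (2*(-8))*(-6)) = -5 + (-114 - 16*(-6)) = -5 + (-114 + 96) = -5 - 18 = -23)
h/H(60) = -23/(-1/38) = -23*(-38) = 874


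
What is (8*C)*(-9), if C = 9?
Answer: -648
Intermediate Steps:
(8*C)*(-9) = (8*9)*(-9) = 72*(-9) = -648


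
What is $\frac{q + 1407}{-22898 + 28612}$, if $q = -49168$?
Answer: $- \frac{47761}{5714} \approx -8.3586$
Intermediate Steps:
$\frac{q + 1407}{-22898 + 28612} = \frac{-49168 + 1407}{-22898 + 28612} = - \frac{47761}{5714}$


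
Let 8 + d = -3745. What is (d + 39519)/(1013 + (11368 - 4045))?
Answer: 17883/4168 ≈ 4.2906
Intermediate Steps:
d = -3753 (d = -8 - 3745 = -3753)
(d + 39519)/(1013 + (11368 - 4045)) = (-3753 + 39519)/(1013 + (11368 - 4045)) = 35766/(1013 + 7323) = 35766/8336 = 35766*(1/8336) = 17883/4168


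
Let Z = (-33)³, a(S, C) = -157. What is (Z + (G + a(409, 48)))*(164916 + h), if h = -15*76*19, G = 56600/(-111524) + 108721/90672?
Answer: -544640350621556183/105334418 ≈ -5.1706e+9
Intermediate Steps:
G = 1748241401/2528026032 (G = 56600*(-1/111524) + 108721*(1/90672) = -14150/27881 + 108721/90672 = 1748241401/2528026032 ≈ 0.69154)
h = -21660 (h = -1140*19 = -21660)
Z = -35937
(Z + (G + a(409, 48)))*(164916 + h) = (-35937 + (1748241401/2528026032 - 157))*(164916 - 21660) = (-35937 - 395151845623/2528026032)*143256 = -91244823357607/2528026032*143256 = -544640350621556183/105334418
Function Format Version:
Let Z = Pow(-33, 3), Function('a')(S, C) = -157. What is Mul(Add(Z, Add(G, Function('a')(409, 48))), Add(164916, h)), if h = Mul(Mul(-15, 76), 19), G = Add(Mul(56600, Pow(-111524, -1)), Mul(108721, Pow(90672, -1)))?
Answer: Rational(-544640350621556183, 105334418) ≈ -5.1706e+9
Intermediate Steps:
G = Rational(1748241401, 2528026032) (G = Add(Mul(56600, Rational(-1, 111524)), Mul(108721, Rational(1, 90672))) = Add(Rational(-14150, 27881), Rational(108721, 90672)) = Rational(1748241401, 2528026032) ≈ 0.69154)
h = -21660 (h = Mul(-1140, 19) = -21660)
Z = -35937
Mul(Add(Z, Add(G, Function('a')(409, 48))), Add(164916, h)) = Mul(Add(-35937, Add(Rational(1748241401, 2528026032), -157)), Add(164916, -21660)) = Mul(Add(-35937, Rational(-395151845623, 2528026032)), 143256) = Mul(Rational(-91244823357607, 2528026032), 143256) = Rational(-544640350621556183, 105334418)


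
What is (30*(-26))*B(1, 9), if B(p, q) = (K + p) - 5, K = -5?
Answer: 7020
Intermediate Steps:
B(p, q) = -10 + p (B(p, q) = (-5 + p) - 5 = -10 + p)
(30*(-26))*B(1, 9) = (30*(-26))*(-10 + 1) = -780*(-9) = 7020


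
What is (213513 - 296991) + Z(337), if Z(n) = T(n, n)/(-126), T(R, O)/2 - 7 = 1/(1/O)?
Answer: -5259458/63 ≈ -83484.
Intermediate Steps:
T(R, O) = 14 + 2*O (T(R, O) = 14 + 2/(1/O) = 14 + 2*O)
Z(n) = -⅑ - n/63 (Z(n) = (14 + 2*n)/(-126) = (14 + 2*n)*(-1/126) = -⅑ - n/63)
(213513 - 296991) + Z(337) = (213513 - 296991) + (-⅑ - 1/63*337) = -83478 + (-⅑ - 337/63) = -83478 - 344/63 = -5259458/63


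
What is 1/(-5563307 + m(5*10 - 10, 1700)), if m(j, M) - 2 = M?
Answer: -1/5561605 ≈ -1.7980e-7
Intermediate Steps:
m(j, M) = 2 + M
1/(-5563307 + m(5*10 - 10, 1700)) = 1/(-5563307 + (2 + 1700)) = 1/(-5563307 + 1702) = 1/(-5561605) = -1/5561605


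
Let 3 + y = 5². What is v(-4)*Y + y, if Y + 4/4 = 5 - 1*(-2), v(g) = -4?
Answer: -2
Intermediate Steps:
Y = 6 (Y = -1 + (5 - 1*(-2)) = -1 + (5 + 2) = -1 + 7 = 6)
y = 22 (y = -3 + 5² = -3 + 25 = 22)
v(-4)*Y + y = -4*6 + 22 = -24 + 22 = -2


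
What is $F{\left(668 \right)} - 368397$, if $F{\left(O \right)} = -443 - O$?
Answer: $-369508$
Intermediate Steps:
$F{\left(668 \right)} - 368397 = \left(-443 - 668\right) - 368397 = -1111 - 368397 = -369508$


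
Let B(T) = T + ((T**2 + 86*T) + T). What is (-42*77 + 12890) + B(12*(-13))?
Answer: 20264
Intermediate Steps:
B(T) = T**2 + 88*T (B(T) = T + (T**2 + 87*T) = T**2 + 88*T)
(-42*77 + 12890) + B(12*(-13)) = (-42*77 + 12890) + (12*(-13))*(88 + 12*(-13)) = (-3234 + 12890) - 156*(88 - 156) = 9656 - 156*(-68) = 9656 + 10608 = 20264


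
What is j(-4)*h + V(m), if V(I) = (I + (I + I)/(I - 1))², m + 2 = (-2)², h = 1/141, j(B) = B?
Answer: 5072/141 ≈ 35.972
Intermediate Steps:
h = 1/141 ≈ 0.0070922
m = 2 (m = -2 + (-2)² = -2 + 4 = 2)
V(I) = (I + 2*I/(-1 + I))² (V(I) = (I + (2*I)/(-1 + I))² = (I + 2*I/(-1 + I))²)
j(-4)*h + V(m) = -4*1/141 + 2²*(1 + 2)²/(-1 + 2)² = -4/141 + 4*3²/1² = -4/141 + 4*9*1 = -4/141 + 36 = 5072/141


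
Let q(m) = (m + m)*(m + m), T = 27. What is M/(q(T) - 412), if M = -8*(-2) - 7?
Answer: 9/2504 ≈ 0.0035942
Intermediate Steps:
q(m) = 4*m² (q(m) = (2*m)*(2*m) = 4*m²)
M = 9 (M = 16 - 7 = 9)
M/(q(T) - 412) = 9/(4*27² - 412) = 9/(4*729 - 412) = 9/(2916 - 412) = 9/2504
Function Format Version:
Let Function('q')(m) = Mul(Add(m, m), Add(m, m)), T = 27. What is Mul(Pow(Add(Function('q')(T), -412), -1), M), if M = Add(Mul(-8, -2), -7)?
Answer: Rational(9, 2504) ≈ 0.0035942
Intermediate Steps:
Function('q')(m) = Mul(4, Pow(m, 2)) (Function('q')(m) = Mul(Mul(2, m), Mul(2, m)) = Mul(4, Pow(m, 2)))
M = 9 (M = Add(16, -7) = 9)
Mul(Pow(Add(Function('q')(T), -412), -1), M) = Mul(Pow(Add(Mul(4, Pow(27, 2)), -412), -1), 9) = Mul(Pow(Add(Mul(4, 729), -412), -1), 9) = Mul(Pow(Add(2916, -412), -1), 9) = Mul(Pow(2504, -1), 9) = Mul(Rational(1, 2504), 9) = Rational(9, 2504)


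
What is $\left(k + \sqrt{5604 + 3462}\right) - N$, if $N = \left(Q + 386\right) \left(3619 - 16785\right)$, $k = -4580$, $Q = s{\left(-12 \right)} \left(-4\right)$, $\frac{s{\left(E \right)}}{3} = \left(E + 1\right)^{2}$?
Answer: $-14039536 + \sqrt{9066} \approx -1.4039 \cdot 10^{7}$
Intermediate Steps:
$s{\left(E \right)} = 3 \left(1 + E\right)^{2}$ ($s{\left(E \right)} = 3 \left(E + 1\right)^{2} = 3 \left(1 + E\right)^{2}$)
$Q = -1452$ ($Q = 3 \left(1 - 12\right)^{2} \left(-4\right) = 3 \left(-11\right)^{2} \left(-4\right) = 3 \cdot 121 \left(-4\right) = 363 \left(-4\right) = -1452$)
$N = 14034956$ ($N = \left(-1452 + 386\right) \left(3619 - 16785\right) = \left(-1066\right) \left(-13166\right) = 14034956$)
$\left(k + \sqrt{5604 + 3462}\right) - N = \left(-4580 + \sqrt{5604 + 3462}\right) - 14034956 = \left(-4580 + \sqrt{9066}\right) - 14034956 = -14039536 + \sqrt{9066}$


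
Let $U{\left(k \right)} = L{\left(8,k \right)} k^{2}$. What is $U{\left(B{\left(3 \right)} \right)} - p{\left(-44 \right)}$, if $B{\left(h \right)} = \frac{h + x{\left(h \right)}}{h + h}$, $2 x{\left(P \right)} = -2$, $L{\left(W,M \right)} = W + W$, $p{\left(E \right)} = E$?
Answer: $\frac{412}{9} \approx 45.778$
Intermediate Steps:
$L{\left(W,M \right)} = 2 W$
$x{\left(P \right)} = -1$ ($x{\left(P \right)} = \frac{1}{2} \left(-2\right) = -1$)
$B{\left(h \right)} = \frac{-1 + h}{2 h}$ ($B{\left(h \right)} = \frac{h - 1}{h + h} = \frac{-1 + h}{2 h}$)
$U{\left(k \right)} = 16 k^{2}$ ($U{\left(k \right)} = 2 \cdot 8 k^{2} = 16 k^{2}$)
$U{\left(B{\left(3 \right)} \right)} - p{\left(-44 \right)} = 16 \left(\frac{-1 + 3}{2 \cdot 3}\right)^{2} - -44 = 16 \left(\frac{1}{2} \cdot \frac{1}{3} \cdot 2\right)^{2} + 44 = \frac{16}{9} + 44 = \frac{412}{9}$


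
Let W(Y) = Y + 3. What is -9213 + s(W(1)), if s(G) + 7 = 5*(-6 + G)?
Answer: -9230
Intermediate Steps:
W(Y) = 3 + Y
s(G) = -37 + 5*G (s(G) = -7 + 5*(-6 + G) = -7 + (-30 + 5*G) = -37 + 5*G)
-9213 + s(W(1)) = -9213 + (-37 + 5*(3 + 1)) = -9213 + (-37 + 5*4) = -9213 + (-37 + 20) = -9213 - 17 = -9230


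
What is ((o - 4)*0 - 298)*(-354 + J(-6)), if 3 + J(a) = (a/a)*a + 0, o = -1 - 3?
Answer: 108174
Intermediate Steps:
o = -4
J(a) = -3 + a (J(a) = -3 + ((a/a)*a + 0) = -3 + (1*a + 0) = -3 + (a + 0) = -3 + a)
((o - 4)*0 - 298)*(-354 + J(-6)) = ((-4 - 4)*0 - 298)*(-354 + (-3 - 6)) = (-8*0 - 298)*(-354 - 9) = (0 - 298)*(-363) = -298*(-363) = 108174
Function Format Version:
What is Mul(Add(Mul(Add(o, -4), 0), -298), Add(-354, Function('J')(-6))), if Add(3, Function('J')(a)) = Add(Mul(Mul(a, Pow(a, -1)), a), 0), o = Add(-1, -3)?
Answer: 108174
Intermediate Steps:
o = -4
Function('J')(a) = Add(-3, a) (Function('J')(a) = Add(-3, Add(Mul(Mul(a, Pow(a, -1)), a), 0)) = Add(-3, Add(Mul(1, a), 0)) = Add(-3, Add(a, 0)) = Add(-3, a))
Mul(Add(Mul(Add(o, -4), 0), -298), Add(-354, Function('J')(-6))) = Mul(Add(Mul(Add(-4, -4), 0), -298), Add(-354, Add(-3, -6))) = Mul(Add(Mul(-8, 0), -298), Add(-354, -9)) = Mul(Add(0, -298), -363) = Mul(-298, -363) = 108174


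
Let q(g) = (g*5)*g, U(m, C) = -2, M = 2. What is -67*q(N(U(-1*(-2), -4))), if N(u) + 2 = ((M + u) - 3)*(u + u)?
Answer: -33500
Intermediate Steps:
N(u) = -2 + 2*u*(-1 + u) (N(u) = -2 + ((2 + u) - 3)*(u + u) = -2 + (-1 + u)*(2*u) = -2 + 2*u*(-1 + u))
q(g) = 5*g² (q(g) = (5*g)*g = 5*g²)
-67*q(N(U(-1*(-2), -4))) = -335*(-2 - 2*(-2) + 2*(-2)²)² = -335*(-2 + 4 + 2*4)² = -335*(-2 + 4 + 8)² = -335*10² = -335*100 = -67*500 = -33500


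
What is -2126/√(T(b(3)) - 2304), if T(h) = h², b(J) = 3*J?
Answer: 2126*I*√247/741 ≈ 45.091*I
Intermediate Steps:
-2126/√(T(b(3)) - 2304) = -2126/√((3*3)² - 2304) = -2126/√(9² - 2304) = -2126/√(81 - 2304) = -2126*(-I*√247/741) = -(-2126)*I*√247/741 = 2126*I*√247/741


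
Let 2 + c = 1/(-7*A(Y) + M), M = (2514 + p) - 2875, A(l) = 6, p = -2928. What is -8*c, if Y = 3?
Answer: 53304/3331 ≈ 16.002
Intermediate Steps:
M = -3289 (M = (2514 - 2928) - 2875 = -414 - 2875 = -3289)
c = -6663/3331 (c = -2 + 1/(-7*6 - 3289) = -2 + 1/(-42 - 3289) = -2 + 1/(-3331) = -2 - 1/3331 = -6663/3331 ≈ -2.0003)
-8*c = -8*(-6663/3331) = 53304/3331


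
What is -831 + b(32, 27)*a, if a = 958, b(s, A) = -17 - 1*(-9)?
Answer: -8495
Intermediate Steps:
b(s, A) = -8 (b(s, A) = -17 + 9 = -8)
-831 + b(32, 27)*a = -831 - 8*958 = -831 - 7664 = -8495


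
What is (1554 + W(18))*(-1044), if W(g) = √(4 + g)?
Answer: -1622376 - 1044*√22 ≈ -1.6273e+6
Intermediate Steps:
(1554 + W(18))*(-1044) = (1554 + √(4 + 18))*(-1044) = (1554 + √22)*(-1044) = -1622376 - 1044*√22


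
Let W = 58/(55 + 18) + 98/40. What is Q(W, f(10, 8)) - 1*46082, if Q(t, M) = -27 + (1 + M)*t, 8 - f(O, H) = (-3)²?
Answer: -46109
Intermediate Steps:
f(O, H) = -1 (f(O, H) = 8 - 1*(-3)² = 8 - 1*9 = 8 - 9 = -1)
W = 4737/1460 (W = 58/73 + 98*(1/40) = 58*(1/73) + 49/20 = 58/73 + 49/20 = 4737/1460 ≈ 3.2445)
Q(t, M) = -27 + t*(1 + M)
Q(W, f(10, 8)) - 1*46082 = (-27 + 4737/1460 - 1*4737/1460) - 1*46082 = (-27 + 4737/1460 - 4737/1460) - 46082 = -27 - 46082 = -46109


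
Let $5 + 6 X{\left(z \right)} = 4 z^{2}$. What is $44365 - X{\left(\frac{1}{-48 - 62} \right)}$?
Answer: $\frac{402619937}{9075} \approx 44366.0$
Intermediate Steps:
$X{\left(z \right)} = - \frac{5}{6} + \frac{2 z^{2}}{3}$ ($X{\left(z \right)} = - \frac{5}{6} + \frac{4 z^{2}}{6} = - \frac{5}{6} + \frac{2 z^{2}}{3}$)
$44365 - X{\left(\frac{1}{-48 - 62} \right)} = 44365 - \left(- \frac{5}{6} + \frac{2 \left(\frac{1}{-48 - 62}\right)^{2}}{3}\right) = 44365 - \left(- \frac{5}{6} + \frac{2 \left(\frac{1}{-110}\right)^{2}}{3}\right) = 44365 - \left(- \frac{5}{6} + \frac{2 \left(- \frac{1}{110}\right)^{2}}{3}\right) = 44365 - \left(- \frac{5}{6} + \frac{2}{3} \cdot \frac{1}{12100}\right) = 44365 - \left(- \frac{5}{6} + \frac{1}{18150}\right) = 44365 - - \frac{7562}{9075} = 44365 + \frac{7562}{9075} = \frac{402619937}{9075}$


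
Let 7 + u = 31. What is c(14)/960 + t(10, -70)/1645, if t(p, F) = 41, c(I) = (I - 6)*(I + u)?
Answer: 6743/19740 ≈ 0.34159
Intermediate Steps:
u = 24 (u = -7 + 31 = 24)
c(I) = (-6 + I)*(24 + I) (c(I) = (I - 6)*(I + 24) = (-6 + I)*(24 + I))
c(14)/960 + t(10, -70)/1645 = (-144 + 14² + 18*14)/960 + 41/1645 = (-144 + 196 + 252)*(1/960) + 41*(1/1645) = 304*(1/960) + 41/1645 = 19/60 + 41/1645 = 6743/19740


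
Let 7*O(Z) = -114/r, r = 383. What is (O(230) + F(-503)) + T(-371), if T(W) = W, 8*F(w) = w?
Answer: -9306663/21448 ≈ -433.92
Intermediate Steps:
F(w) = w/8
O(Z) = -114/2681 (O(Z) = (-114/383)/7 = (-114*1/383)/7 = (⅐)*(-114/383) = -114/2681)
(O(230) + F(-503)) + T(-371) = (-114/2681 + (⅛)*(-503)) - 371 = (-114/2681 - 503/8) - 371 = -1349455/21448 - 371 = -9306663/21448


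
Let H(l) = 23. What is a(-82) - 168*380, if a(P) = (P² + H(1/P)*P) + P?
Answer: -59084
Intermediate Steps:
a(P) = P² + 24*P (a(P) = (P² + 23*P) + P = P² + 24*P)
a(-82) - 168*380 = -82*(24 - 82) - 168*380 = -82*(-58) - 1*63840 = 4756 - 63840 = -59084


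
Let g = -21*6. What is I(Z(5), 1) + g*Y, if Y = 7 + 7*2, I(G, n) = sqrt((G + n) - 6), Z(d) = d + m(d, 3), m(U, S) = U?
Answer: -2646 + sqrt(5) ≈ -2643.8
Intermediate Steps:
g = -126
Z(d) = 2*d (Z(d) = d + d = 2*d)
I(G, n) = sqrt(-6 + G + n)
Y = 21 (Y = 7 + 14 = 21)
I(Z(5), 1) + g*Y = sqrt(-6 + 2*5 + 1) - 126*21 = sqrt(-6 + 10 + 1) - 2646 = sqrt(5) - 2646 = -2646 + sqrt(5)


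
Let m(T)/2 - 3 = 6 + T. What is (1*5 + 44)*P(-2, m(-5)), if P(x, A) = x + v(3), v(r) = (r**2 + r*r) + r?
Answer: 931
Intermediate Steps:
v(r) = r + 2*r**2 (v(r) = (r**2 + r**2) + r = 2*r**2 + r = r + 2*r**2)
m(T) = 18 + 2*T (m(T) = 6 + 2*(6 + T) = 6 + (12 + 2*T) = 18 + 2*T)
P(x, A) = 21 + x (P(x, A) = x + 3*(1 + 2*3) = x + 3*(1 + 6) = x + 3*7 = x + 21 = 21 + x)
(1*5 + 44)*P(-2, m(-5)) = (1*5 + 44)*(21 - 2) = (5 + 44)*19 = 49*19 = 931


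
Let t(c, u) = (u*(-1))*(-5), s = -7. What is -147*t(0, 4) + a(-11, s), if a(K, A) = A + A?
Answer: -2954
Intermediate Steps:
a(K, A) = 2*A
t(c, u) = 5*u (t(c, u) = -u*(-5) = 5*u)
-147*t(0, 4) + a(-11, s) = -735*4 + 2*(-7) = -147*20 - 14 = -2940 - 14 = -2954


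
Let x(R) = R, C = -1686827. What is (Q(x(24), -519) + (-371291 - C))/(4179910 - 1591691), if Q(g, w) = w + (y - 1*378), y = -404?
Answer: 1314235/2588219 ≈ 0.50778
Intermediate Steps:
Q(g, w) = -782 + w (Q(g, w) = w + (-404 - 1*378) = w + (-404 - 378) = w - 782 = -782 + w)
(Q(x(24), -519) + (-371291 - C))/(4179910 - 1591691) = ((-782 - 519) + (-371291 - 1*(-1686827)))/(4179910 - 1591691) = (-1301 + (-371291 + 1686827))/2588219 = (-1301 + 1315536)*(1/2588219) = 1314235*(1/2588219) = 1314235/2588219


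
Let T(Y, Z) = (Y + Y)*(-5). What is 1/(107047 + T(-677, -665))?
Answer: 1/113817 ≈ 8.7860e-6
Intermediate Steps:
T(Y, Z) = -10*Y (T(Y, Z) = (2*Y)*(-5) = -10*Y)
1/(107047 + T(-677, -665)) = 1/(107047 - 10*(-677)) = 1/(107047 + 6770) = 1/113817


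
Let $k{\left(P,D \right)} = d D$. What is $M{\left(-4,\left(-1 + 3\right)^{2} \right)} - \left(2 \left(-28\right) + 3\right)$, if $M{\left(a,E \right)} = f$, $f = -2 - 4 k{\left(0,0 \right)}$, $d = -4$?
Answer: $51$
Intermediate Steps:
$k{\left(P,D \right)} = - 4 D$
$f = -2$ ($f = -2 - 4 \left(\left(-4\right) 0\right) = -2 - 0 = -2 + 0 = -2$)
$M{\left(a,E \right)} = -2$
$M{\left(-4,\left(-1 + 3\right)^{2} \right)} - \left(2 \left(-28\right) + 3\right) = -2 - \left(2 \left(-28\right) + 3\right) = -2 - \left(-56 + 3\right) = -2 - -53 = -2 + 53 = 51$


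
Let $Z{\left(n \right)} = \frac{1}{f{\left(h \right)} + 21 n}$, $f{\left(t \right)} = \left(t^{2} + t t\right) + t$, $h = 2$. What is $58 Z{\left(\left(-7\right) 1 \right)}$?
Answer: $- \frac{58}{137} \approx -0.42336$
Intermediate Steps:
$f{\left(t \right)} = t + 2 t^{2}$ ($f{\left(t \right)} = \left(t^{2} + t^{2}\right) + t = 2 t^{2} + t = t + 2 t^{2}$)
$Z{\left(n \right)} = \frac{1}{10 + 21 n}$ ($Z{\left(n \right)} = \frac{1}{2 \left(1 + 2 \cdot 2\right) + 21 n} = \frac{1}{2 \left(1 + 4\right) + 21 n} = \frac{1}{2 \cdot 5 + 21 n} = \frac{1}{10 + 21 n}$)
$58 Z{\left(\left(-7\right) 1 \right)} = \frac{58}{10 + 21 \left(\left(-7\right) 1\right)} = \frac{58}{10 + 21 \left(-7\right)} = \frac{58}{10 - 147} = \frac{58}{-137} = 58 \left(- \frac{1}{137}\right) = - \frac{58}{137}$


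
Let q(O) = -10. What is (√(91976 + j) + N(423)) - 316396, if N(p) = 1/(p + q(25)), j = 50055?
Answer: -130671547/413 + √142031 ≈ -3.1602e+5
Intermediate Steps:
N(p) = 1/(-10 + p) (N(p) = 1/(p - 10) = 1/(-10 + p))
(√(91976 + j) + N(423)) - 316396 = (√(91976 + 50055) + 1/(-10 + 423)) - 316396 = (√142031 + 1/413) - 316396 = (1/413 + √142031) - 316396 = -130671547/413 + √142031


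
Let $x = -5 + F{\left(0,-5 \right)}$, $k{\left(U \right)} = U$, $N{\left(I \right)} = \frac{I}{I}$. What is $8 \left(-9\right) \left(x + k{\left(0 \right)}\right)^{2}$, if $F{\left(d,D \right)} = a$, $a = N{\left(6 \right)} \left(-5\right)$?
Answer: $-7200$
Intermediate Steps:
$N{\left(I \right)} = 1$
$a = -5$ ($a = 1 \left(-5\right) = -5$)
$F{\left(d,D \right)} = -5$
$x = -10$ ($x = -5 - 5 = -10$)
$8 \left(-9\right) \left(x + k{\left(0 \right)}\right)^{2} = 8 \left(-9\right) \left(-10 + 0\right)^{2} = - 72 \left(-10\right)^{2} = \left(-72\right) 100 = -7200$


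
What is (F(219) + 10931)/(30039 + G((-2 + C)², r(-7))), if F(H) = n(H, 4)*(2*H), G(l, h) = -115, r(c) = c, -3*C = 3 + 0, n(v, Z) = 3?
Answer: 12245/29924 ≈ 0.40920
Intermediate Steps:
C = -1 (C = -(3 + 0)/3 = -⅓*3 = -1)
F(H) = 6*H (F(H) = 3*(2*H) = 6*H)
(F(219) + 10931)/(30039 + G((-2 + C)², r(-7))) = (6*219 + 10931)/(30039 - 115) = (1314 + 10931)/29924 = 12245*(1/29924) = 12245/29924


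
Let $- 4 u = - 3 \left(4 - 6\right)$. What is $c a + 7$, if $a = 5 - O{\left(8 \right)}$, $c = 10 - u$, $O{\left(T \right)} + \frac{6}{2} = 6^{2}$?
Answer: $-315$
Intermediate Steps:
$O{\left(T \right)} = 33$ ($O{\left(T \right)} = -3 + 6^{2} = -3 + 36 = 33$)
$u = - \frac{3}{2}$ ($u = - \frac{\left(-3\right) \left(4 - 6\right)}{4} = - \frac{\left(-3\right) \left(-2\right)}{4} = \left(- \frac{1}{4}\right) 6 = - \frac{3}{2} \approx -1.5$)
$c = \frac{23}{2}$ ($c = 10 - - \frac{3}{2} = 10 + \frac{3}{2} = \frac{23}{2} \approx 11.5$)
$a = -28$ ($a = 5 - 33 = -28$)
$c a + 7 = \frac{23}{2} \left(-28\right) + 7 = -322 + 7 = -315$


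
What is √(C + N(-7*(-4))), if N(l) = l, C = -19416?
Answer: 2*I*√4847 ≈ 139.24*I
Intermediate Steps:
√(C + N(-7*(-4))) = √(-19416 - 7*(-4)) = √(-19416 + 28) = √(-19388) = 2*I*√4847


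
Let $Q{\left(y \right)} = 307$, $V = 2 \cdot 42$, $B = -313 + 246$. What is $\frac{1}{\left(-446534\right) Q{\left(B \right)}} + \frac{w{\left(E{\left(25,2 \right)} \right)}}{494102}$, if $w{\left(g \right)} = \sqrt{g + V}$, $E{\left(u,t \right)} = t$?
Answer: $- \frac{1}{137085938} + \frac{\sqrt{86}}{494102} \approx 1.8761 \cdot 10^{-5}$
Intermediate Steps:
$B = -67$
$V = 84$
$w{\left(g \right)} = \sqrt{84 + g}$ ($w{\left(g \right)} = \sqrt{g + 84} = \sqrt{84 + g}$)
$\frac{1}{\left(-446534\right) Q{\left(B \right)}} + \frac{w{\left(E{\left(25,2 \right)} \right)}}{494102} = \frac{1}{\left(-446534\right) 307} + \frac{\sqrt{84 + 2}}{494102} = \left(- \frac{1}{446534}\right) \frac{1}{307} + \sqrt{86} \cdot \frac{1}{494102} = - \frac{1}{137085938} + \frac{\sqrt{86}}{494102}$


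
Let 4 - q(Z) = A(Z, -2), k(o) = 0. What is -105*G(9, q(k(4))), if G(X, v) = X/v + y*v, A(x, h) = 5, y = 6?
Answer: 1575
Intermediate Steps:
q(Z) = -1 (q(Z) = 4 - 1*5 = 4 - 5 = -1)
G(X, v) = 6*v + X/v (G(X, v) = X/v + 6*v = 6*v + X/v)
-105*G(9, q(k(4))) = -105*(6*(-1) + 9/(-1)) = -105*(-6 + 9*(-1)) = -105*(-6 - 9) = -105*(-15) = 1575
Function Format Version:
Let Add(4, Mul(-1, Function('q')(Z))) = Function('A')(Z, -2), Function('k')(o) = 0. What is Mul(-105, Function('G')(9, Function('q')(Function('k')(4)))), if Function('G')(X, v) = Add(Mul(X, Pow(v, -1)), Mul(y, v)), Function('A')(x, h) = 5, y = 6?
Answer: 1575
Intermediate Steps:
Function('q')(Z) = -1 (Function('q')(Z) = Add(4, Mul(-1, 5)) = Add(4, -5) = -1)
Function('G')(X, v) = Add(Mul(6, v), Mul(X, Pow(v, -1))) (Function('G')(X, v) = Add(Mul(X, Pow(v, -1)), Mul(6, v)) = Add(Mul(6, v), Mul(X, Pow(v, -1))))
Mul(-105, Function('G')(9, Function('q')(Function('k')(4)))) = Mul(-105, Add(Mul(6, -1), Mul(9, Pow(-1, -1)))) = Mul(-105, Add(-6, Mul(9, -1))) = Mul(-105, Add(-6, -9)) = Mul(-105, -15) = 1575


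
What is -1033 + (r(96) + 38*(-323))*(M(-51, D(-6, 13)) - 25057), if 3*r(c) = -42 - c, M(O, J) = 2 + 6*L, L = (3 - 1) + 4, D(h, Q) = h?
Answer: 308233047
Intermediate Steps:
L = 6 (L = 2 + 4 = 6)
M(O, J) = 38 (M(O, J) = 2 + 6*6 = 2 + 36 = 38)
r(c) = -14 - c/3 (r(c) = (-42 - c)/3 = -14 - c/3)
-1033 + (r(96) + 38*(-323))*(M(-51, D(-6, 13)) - 25057) = -1033 + ((-14 - 1/3*96) + 38*(-323))*(38 - 25057) = -1033 + ((-14 - 32) - 12274)*(-25019) = -1033 + (-46 - 12274)*(-25019) = -1033 - 12320*(-25019) = -1033 + 308234080 = 308233047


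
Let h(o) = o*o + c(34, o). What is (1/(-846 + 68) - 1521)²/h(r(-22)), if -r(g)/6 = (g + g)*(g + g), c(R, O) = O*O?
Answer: 1400291188921/163343702827008 ≈ 0.0085727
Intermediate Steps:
c(R, O) = O²
r(g) = -24*g² (r(g) = -6*(g + g)*(g + g) = -6*2*g*2*g = -24*g²)
h(o) = 2*o² (h(o) = o*o + o² = o² + o² = 2*o²)
(1/(-846 + 68) - 1521)²/h(r(-22)) = (1/(-846 + 68) - 1521)²/((2*(-24*(-22)²)²)) = (1/(-778) - 1521)²/((2*(-24*484)²)) = (-1/778 - 1521)²/((2*(-11616)²)) = (-1183339/778)²/((2*134931456)) = (1400291188921/605284)/269862912 = (1400291188921/605284)*(1/269862912) = 1400291188921/163343702827008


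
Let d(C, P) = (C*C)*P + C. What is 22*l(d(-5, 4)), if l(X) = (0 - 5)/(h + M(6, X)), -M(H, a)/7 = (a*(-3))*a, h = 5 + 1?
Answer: -110/189531 ≈ -0.00058038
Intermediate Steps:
h = 6
M(H, a) = 21*a**2 (M(H, a) = -7*a*(-3)*a = -7*(-3*a)*a = -(-21)*a**2 = 21*a**2)
d(C, P) = C + P*C**2 (d(C, P) = C**2*P + C = P*C**2 + C = C + P*C**2)
l(X) = -5/(6 + 21*X**2) (l(X) = (0 - 5)/(6 + 21*X**2) = -5/(6 + 21*X**2))
22*l(d(-5, 4)) = 22*(-5/(6 + 21*(-5*(1 - 5*4))**2)) = 22*(-5/(6 + 21*(-5*(1 - 20))**2)) = 22*(-5/(6 + 21*(-5*(-19))**2)) = 22*(-5/(6 + 21*95**2)) = 22*(-5/(6 + 21*9025)) = 22*(-5/(6 + 189525)) = 22*(-5/189531) = -110/189531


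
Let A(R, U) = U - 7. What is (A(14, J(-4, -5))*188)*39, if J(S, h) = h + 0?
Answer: -87984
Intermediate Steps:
J(S, h) = h
A(R, U) = -7 + U
(A(14, J(-4, -5))*188)*39 = ((-7 - 5)*188)*39 = -12*188*39 = -2256*39 = -87984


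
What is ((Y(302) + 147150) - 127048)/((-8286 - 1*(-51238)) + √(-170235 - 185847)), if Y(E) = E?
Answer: 438196304/922615193 - 10202*I*√356082/922615193 ≈ 0.47495 - 0.0065984*I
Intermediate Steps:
((Y(302) + 147150) - 127048)/((-8286 - 1*(-51238)) + √(-170235 - 185847)) = ((302 + 147150) - 127048)/((-8286 - 1*(-51238)) + √(-170235 - 185847)) = (147452 - 127048)/((-8286 + 51238) + √(-356082)) = 20404/(42952 + I*√356082)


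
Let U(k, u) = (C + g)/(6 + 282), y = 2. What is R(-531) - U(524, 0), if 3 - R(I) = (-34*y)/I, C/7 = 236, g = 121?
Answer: -55807/16992 ≈ -3.2843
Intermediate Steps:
C = 1652 (C = 7*236 = 1652)
R(I) = 3 + 68/I (R(I) = 3 - (-34*2)/I = 3 - (-68)/I = 3 + 68/I)
U(k, u) = 197/32 (U(k, u) = (1652 + 121)/(6 + 282) = 1773/288 = 1773*(1/288) = 197/32)
R(-531) - U(524, 0) = (3 + 68/(-531)) - 1*197/32 = (3 + 68*(-1/531)) - 197/32 = (3 - 68/531) - 197/32 = 1525/531 - 197/32 = -55807/16992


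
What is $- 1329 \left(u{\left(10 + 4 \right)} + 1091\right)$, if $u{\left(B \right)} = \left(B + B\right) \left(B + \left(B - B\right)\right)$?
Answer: $-1970907$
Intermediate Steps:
$u{\left(B \right)} = 2 B^{2}$ ($u{\left(B \right)} = 2 B \left(B + 0\right) = 2 B B = 2 B^{2}$)
$- 1329 \left(u{\left(10 + 4 \right)} + 1091\right) = - 1329 \left(2 \left(10 + 4\right)^{2} + 1091\right) = - 1329 \left(2 \cdot 14^{2} + 1091\right) = - 1329 \left(2 \cdot 196 + 1091\right) = - 1329 \left(392 + 1091\right) = \left(-1329\right) 1483 = -1970907$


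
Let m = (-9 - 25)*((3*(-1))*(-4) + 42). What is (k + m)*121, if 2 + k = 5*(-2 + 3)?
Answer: -221793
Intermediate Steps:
k = 3 (k = -2 + 5*(-2 + 3) = -2 + 5*1 = -2 + 5 = 3)
m = -1836 (m = -34*(-3*(-4) + 42) = -34*(12 + 42) = -34*54 = -1836)
(k + m)*121 = (3 - 1836)*121 = -1833*121 = -221793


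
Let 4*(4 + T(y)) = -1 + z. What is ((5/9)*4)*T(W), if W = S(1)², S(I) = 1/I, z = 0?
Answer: -85/9 ≈ -9.4444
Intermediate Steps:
W = 1 (W = (1/1)² = 1² = 1)
T(y) = -17/4 (T(y) = -4 + (-1 + 0)/4 = -4 + (¼)*(-1) = -4 - ¼ = -17/4)
((5/9)*4)*T(W) = ((5/9)*4)*(-17/4) = (20/9)*(-17/4) = -85/9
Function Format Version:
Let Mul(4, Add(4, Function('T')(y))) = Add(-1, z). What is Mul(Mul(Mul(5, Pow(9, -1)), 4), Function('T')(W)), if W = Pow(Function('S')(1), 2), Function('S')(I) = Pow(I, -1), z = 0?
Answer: Rational(-85, 9) ≈ -9.4444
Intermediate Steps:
W = 1 (W = Pow(Pow(1, -1), 2) = Pow(1, 2) = 1)
Function('T')(y) = Rational(-17, 4) (Function('T')(y) = Add(-4, Mul(Rational(1, 4), Add(-1, 0))) = Add(-4, Mul(Rational(1, 4), -1)) = Add(-4, Rational(-1, 4)) = Rational(-17, 4))
Mul(Mul(Mul(5, Pow(9, -1)), 4), Function('T')(W)) = Mul(Mul(Mul(5, Pow(9, -1)), 4), Rational(-17, 4)) = Mul(Mul(Mul(5, Rational(1, 9)), 4), Rational(-17, 4)) = Mul(Mul(Rational(5, 9), 4), Rational(-17, 4)) = Mul(Rational(20, 9), Rational(-17, 4)) = Rational(-85, 9)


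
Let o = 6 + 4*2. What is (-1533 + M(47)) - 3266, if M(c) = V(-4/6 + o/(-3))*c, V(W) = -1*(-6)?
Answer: -4517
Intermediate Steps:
o = 14 (o = 6 + 8 = 14)
V(W) = 6
M(c) = 6*c
(-1533 + M(47)) - 3266 = (-1533 + 6*47) - 3266 = (-1533 + 282) - 3266 = -1251 - 3266 = -4517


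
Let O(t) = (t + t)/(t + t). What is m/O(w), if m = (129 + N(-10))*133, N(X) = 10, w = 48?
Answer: 18487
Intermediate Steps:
O(t) = 1 (O(t) = (2*t)/((2*t)) = (2*t)*(1/(2*t)) = 1)
m = 18487 (m = (129 + 10)*133 = 139*133 = 18487)
m/O(w) = 18487/1 = 18487*1 = 18487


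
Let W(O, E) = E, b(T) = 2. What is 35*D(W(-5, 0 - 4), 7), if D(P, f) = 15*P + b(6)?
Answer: -2030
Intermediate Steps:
D(P, f) = 2 + 15*P (D(P, f) = 15*P + 2 = 2 + 15*P)
35*D(W(-5, 0 - 4), 7) = 35*(2 + 15*(0 - 4)) = 35*(2 + 15*(-4)) = 35*(2 - 60) = 35*(-58) = -2030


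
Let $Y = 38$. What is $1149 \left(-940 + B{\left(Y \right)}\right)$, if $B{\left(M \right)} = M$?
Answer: $-1036398$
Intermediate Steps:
$1149 \left(-940 + B{\left(Y \right)}\right) = 1149 \left(-940 + 38\right) = 1149 \left(-902\right) = -1036398$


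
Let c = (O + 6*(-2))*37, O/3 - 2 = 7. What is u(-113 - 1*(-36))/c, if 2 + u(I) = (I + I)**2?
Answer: 23714/555 ≈ 42.728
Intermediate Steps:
O = 27 (O = 6 + 3*7 = 6 + 21 = 27)
u(I) = -2 + 4*I**2 (u(I) = -2 + (I + I)**2 = -2 + (2*I)**2 = -2 + 4*I**2)
c = 555 (c = (27 + 6*(-2))*37 = (27 - 12)*37 = 15*37 = 555)
u(-113 - 1*(-36))/c = (-2 + 4*(-113 - 1*(-36))**2)/555 = (-2 + 4*(-113 + 36)**2)*(1/555) = (-2 + 4*(-77)**2)*(1/555) = (-2 + 4*5929)*(1/555) = (-2 + 23716)*(1/555) = 23714*(1/555) = 23714/555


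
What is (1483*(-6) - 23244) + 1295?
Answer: -30847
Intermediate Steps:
(1483*(-6) - 23244) + 1295 = (-8898 - 23244) + 1295 = -32142 + 1295 = -30847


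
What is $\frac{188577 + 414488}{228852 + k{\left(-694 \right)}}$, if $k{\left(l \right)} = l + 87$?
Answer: $\frac{120613}{45649} \approx 2.6422$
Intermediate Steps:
$k{\left(l \right)} = 87 + l$
$\frac{188577 + 414488}{228852 + k{\left(-694 \right)}} = \frac{188577 + 414488}{228852 + \left(87 - 694\right)} = \frac{603065}{228852 - 607} = \frac{603065}{228245} = 603065 \cdot \frac{1}{228245} = \frac{120613}{45649}$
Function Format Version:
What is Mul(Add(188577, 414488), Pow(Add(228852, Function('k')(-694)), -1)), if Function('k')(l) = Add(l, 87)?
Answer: Rational(120613, 45649) ≈ 2.6422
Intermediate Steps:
Function('k')(l) = Add(87, l)
Mul(Add(188577, 414488), Pow(Add(228852, Function('k')(-694)), -1)) = Mul(Add(188577, 414488), Pow(Add(228852, Add(87, -694)), -1)) = Mul(603065, Pow(Add(228852, -607), -1)) = Mul(603065, Pow(228245, -1)) = Mul(603065, Rational(1, 228245)) = Rational(120613, 45649)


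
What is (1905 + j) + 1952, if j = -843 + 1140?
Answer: 4154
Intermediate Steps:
j = 297
(1905 + j) + 1952 = (1905 + 297) + 1952 = 2202 + 1952 = 4154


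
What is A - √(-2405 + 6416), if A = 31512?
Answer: 31512 - √4011 ≈ 31449.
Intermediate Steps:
A - √(-2405 + 6416) = 31512 - √(-2405 + 6416) = 31512 - √4011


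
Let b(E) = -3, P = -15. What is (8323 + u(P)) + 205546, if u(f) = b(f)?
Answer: 213866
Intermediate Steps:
u(f) = -3
(8323 + u(P)) + 205546 = (8323 - 3) + 205546 = 8320 + 205546 = 213866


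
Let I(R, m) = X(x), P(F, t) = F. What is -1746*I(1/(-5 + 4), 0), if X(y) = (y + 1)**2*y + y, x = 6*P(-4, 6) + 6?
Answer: 9114120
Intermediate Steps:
x = -18 (x = 6*(-4) + 6 = -24 + 6 = -18)
X(y) = y + y*(1 + y)**2 (X(y) = (1 + y)**2*y + y = y*(1 + y)**2 + y = y + y*(1 + y)**2)
I(R, m) = -5220 (I(R, m) = -18*(1 + (1 - 18)**2) = -18*(1 + (-17)**2) = -18*(1 + 289) = -18*290 = -5220)
-1746*I(1/(-5 + 4), 0) = -1746*(-5220) = 9114120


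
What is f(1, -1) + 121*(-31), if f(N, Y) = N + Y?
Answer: -3751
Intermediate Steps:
f(1, -1) + 121*(-31) = (1 - 1) + 121*(-31) = 0 - 3751 = -3751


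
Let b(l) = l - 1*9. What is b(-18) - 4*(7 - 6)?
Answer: -31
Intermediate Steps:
b(l) = -9 + l (b(l) = l - 9 = -9 + l)
b(-18) - 4*(7 - 6) = (-9 - 18) - 4*(7 - 6) = -27 - 4*1 = -27 - 4 = -31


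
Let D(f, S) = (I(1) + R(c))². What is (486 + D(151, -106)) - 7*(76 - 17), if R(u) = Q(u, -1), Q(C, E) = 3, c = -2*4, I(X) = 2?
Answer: 98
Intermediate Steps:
c = -8
R(u) = 3
D(f, S) = 25 (D(f, S) = (2 + 3)² = 5² = 25)
(486 + D(151, -106)) - 7*(76 - 17) = (486 + 25) - 7*(76 - 17) = 511 - 7*59 = 511 - 413 = 98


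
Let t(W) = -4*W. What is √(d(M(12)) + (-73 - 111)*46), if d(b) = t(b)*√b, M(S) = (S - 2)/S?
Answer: √(-76176 - 5*√30)/3 ≈ 92.016*I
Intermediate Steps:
M(S) = (-2 + S)/S
d(b) = -4*b^(3/2) (d(b) = (-4*b)*√b = -4*b^(3/2))
√(d(M(12)) + (-73 - 111)*46) = √(-4*√3*(-2 + 12)^(3/2)/72 + (-73 - 111)*46) = √(-4*5*√30/36 - 184*46) = √(-5*√30/9 - 8464) = √(-8464 - 5*√30/9)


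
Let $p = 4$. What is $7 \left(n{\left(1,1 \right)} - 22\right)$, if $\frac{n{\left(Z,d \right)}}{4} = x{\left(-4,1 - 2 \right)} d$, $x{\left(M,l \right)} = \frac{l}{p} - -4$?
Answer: $-49$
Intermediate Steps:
$x{\left(M,l \right)} = 4 + \frac{l}{4}$ ($x{\left(M,l \right)} = \frac{l}{4} - -4 = l \frac{1}{4} + 4 = \frac{l}{4} + 4 = 4 + \frac{l}{4}$)
$n{\left(Z,d \right)} = 15 d$ ($n{\left(Z,d \right)} = 4 \left(4 + \frac{1 - 2}{4}\right) d = 4 \left(4 + \frac{1}{4} \left(-1\right)\right) d = 4 \left(4 - \frac{1}{4}\right) d = 4 \frac{15 d}{4} = 15 d$)
$7 \left(n{\left(1,1 \right)} - 22\right) = 7 \left(15 \cdot 1 - 22\right) = 7 \left(15 - 22\right) = 7 \left(-7\right) = -49$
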